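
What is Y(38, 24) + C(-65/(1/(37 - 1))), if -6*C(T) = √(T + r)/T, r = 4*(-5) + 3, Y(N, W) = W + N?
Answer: 62 + I*√2357/14040 ≈ 62.0 + 0.0034579*I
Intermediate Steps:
Y(N, W) = N + W
r = -17 (r = -20 + 3 = -17)
C(T) = -√(-17 + T)/(6*T) (C(T) = -√(T - 17)/(6*T) = -√(-17 + T)/(6*T))
Y(38, 24) + C(-65/(1/(37 - 1))) = (38 + 24) - √(-17 - 65/(1/(37 - 1)))/(6*((-65/(1/(37 - 1))))) = 62 - √(-17 - 65/(1/36))/(6*((-65/(1/36)))) = 62 - √(-17 - 65/1/36)/(6*((-65/1/36))) = 62 - √(-17 - 65*36)/(6*((-65*36))) = 62 - ⅙*√(-17 - 2340)/(-2340) = 62 - ⅙*(-1/2340)*√(-2357) = 62 - ⅙*(-1/2340)*I*√2357 = 62 + I*√2357/14040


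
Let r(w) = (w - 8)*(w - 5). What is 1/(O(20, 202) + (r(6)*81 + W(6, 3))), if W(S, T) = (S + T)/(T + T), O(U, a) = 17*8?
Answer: -2/49 ≈ -0.040816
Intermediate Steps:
O(U, a) = 136
W(S, T) = (S + T)/(2*T) (W(S, T) = (S + T)/((2*T)) = (S + T)*(1/(2*T)) = (S + T)/(2*T))
r(w) = (-8 + w)*(-5 + w)
1/(O(20, 202) + (r(6)*81 + W(6, 3))) = 1/(136 + ((40 + 6**2 - 13*6)*81 + (1/2)*(6 + 3)/3)) = 1/(136 + ((40 + 36 - 78)*81 + (1/2)*(1/3)*9)) = 1/(136 + (-2*81 + 3/2)) = 1/(136 + (-162 + 3/2)) = 1/(136 - 321/2) = 1/(-49/2) = -2/49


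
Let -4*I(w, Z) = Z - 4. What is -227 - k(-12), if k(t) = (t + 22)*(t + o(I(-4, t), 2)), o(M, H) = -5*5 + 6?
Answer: 83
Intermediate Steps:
I(w, Z) = 1 - Z/4 (I(w, Z) = -(Z - 4)/4 = -(-4 + Z)/4 = 1 - Z/4)
o(M, H) = -19 (o(M, H) = -25 + 6 = -19)
k(t) = (-19 + t)*(22 + t) (k(t) = (t + 22)*(t - 19) = (22 + t)*(-19 + t) = (-19 + t)*(22 + t))
-227 - k(-12) = -227 - (-418 + (-12)**2 + 3*(-12)) = -227 - (-418 + 144 - 36) = -227 - 1*(-310) = -227 + 310 = 83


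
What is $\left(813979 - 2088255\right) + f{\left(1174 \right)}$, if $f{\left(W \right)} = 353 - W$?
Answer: $-1275097$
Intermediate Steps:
$\left(813979 - 2088255\right) + f{\left(1174 \right)} = \left(813979 - 2088255\right) + \left(353 - 1174\right) = -1274276 + \left(353 - 1174\right) = -1274276 - 821 = -1275097$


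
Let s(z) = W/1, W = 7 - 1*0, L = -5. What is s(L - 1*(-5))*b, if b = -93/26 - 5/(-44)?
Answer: -13867/572 ≈ -24.243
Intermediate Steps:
W = 7 (W = 7 + 0 = 7)
b = -1981/572 (b = -93*1/26 - 5*(-1/44) = -93/26 + 5/44 = -1981/572 ≈ -3.4633)
s(z) = 7 (s(z) = 7/1 = 7*1 = 7)
s(L - 1*(-5))*b = 7*(-1981/572) = -13867/572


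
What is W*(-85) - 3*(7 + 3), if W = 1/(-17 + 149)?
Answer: -4045/132 ≈ -30.644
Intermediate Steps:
W = 1/132 ≈ 0.0075758
W*(-85) - 3*(7 + 3) = (1/132)*(-85) - 3*(7 + 3) = -85/132 - 3*10 = -85/132 - 30 = -4045/132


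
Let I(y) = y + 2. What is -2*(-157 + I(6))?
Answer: 298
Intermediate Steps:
I(y) = 2 + y
-2*(-157 + I(6)) = -2*(-157 + (2 + 6)) = -2*(-157 + 8) = -2*(-149) = 298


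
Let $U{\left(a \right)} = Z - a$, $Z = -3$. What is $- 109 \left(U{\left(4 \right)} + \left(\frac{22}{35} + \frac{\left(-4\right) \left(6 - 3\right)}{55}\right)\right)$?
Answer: $\frac{276533}{385} \approx 718.27$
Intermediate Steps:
$U{\left(a \right)} = -3 - a$
$- 109 \left(U{\left(4 \right)} + \left(\frac{22}{35} + \frac{\left(-4\right) \left(6 - 3\right)}{55}\right)\right) = - 109 \left(\left(-3 - 4\right) + \left(\frac{22}{35} + \frac{\left(-4\right) \left(6 - 3\right)}{55}\right)\right) = - 109 \left(\left(-3 - 4\right) + \left(22 \cdot \frac{1}{35} + \left(-4\right) 3 \cdot \frac{1}{55}\right)\right) = - 109 \left(-7 + \left(\frac{22}{35} - \frac{12}{55}\right)\right) = - 109 \left(-7 + \frac{158}{385}\right) = \left(-109\right) \left(- \frac{2537}{385}\right) = \frac{276533}{385}$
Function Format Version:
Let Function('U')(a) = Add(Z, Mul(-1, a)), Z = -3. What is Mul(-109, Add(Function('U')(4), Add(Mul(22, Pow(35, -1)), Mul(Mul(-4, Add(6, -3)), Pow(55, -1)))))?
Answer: Rational(276533, 385) ≈ 718.27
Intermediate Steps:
Function('U')(a) = Add(-3, Mul(-1, a))
Mul(-109, Add(Function('U')(4), Add(Mul(22, Pow(35, -1)), Mul(Mul(-4, Add(6, -3)), Pow(55, -1))))) = Mul(-109, Add(Add(-3, Mul(-1, 4)), Add(Mul(22, Pow(35, -1)), Mul(Mul(-4, Add(6, -3)), Pow(55, -1))))) = Mul(-109, Add(Add(-3, -4), Add(Mul(22, Rational(1, 35)), Mul(Mul(-4, 3), Rational(1, 55))))) = Mul(-109, Add(-7, Add(Rational(22, 35), Mul(-12, Rational(1, 55))))) = Mul(-109, Add(-7, Add(Rational(22, 35), Rational(-12, 55)))) = Mul(-109, Add(-7, Rational(158, 385))) = Mul(-109, Rational(-2537, 385)) = Rational(276533, 385)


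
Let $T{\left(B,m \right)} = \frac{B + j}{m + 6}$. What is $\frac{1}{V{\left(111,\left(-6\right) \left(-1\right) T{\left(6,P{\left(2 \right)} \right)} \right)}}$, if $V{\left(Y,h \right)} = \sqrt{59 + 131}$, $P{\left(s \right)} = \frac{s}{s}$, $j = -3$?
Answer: $\frac{\sqrt{190}}{190} \approx 0.072548$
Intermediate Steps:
$P{\left(s \right)} = 1$
$T{\left(B,m \right)} = \frac{-3 + B}{6 + m}$ ($T{\left(B,m \right)} = \frac{B - 3}{m + 6} = \frac{-3 + B}{6 + m}$)
$V{\left(Y,h \right)} = \sqrt{190}$
$\frac{1}{V{\left(111,\left(-6\right) \left(-1\right) T{\left(6,P{\left(2 \right)} \right)} \right)}} = \frac{1}{\sqrt{190}} = \frac{\sqrt{190}}{190}$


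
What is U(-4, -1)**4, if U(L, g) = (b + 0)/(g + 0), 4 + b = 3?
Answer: 1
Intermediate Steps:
b = -1 (b = -4 + 3 = -1)
U(L, g) = -1/g (U(L, g) = (-1 + 0)/(g + 0) = -1/g)
U(-4, -1)**4 = (-1/(-1))**4 = (-1*(-1))**4 = 1**4 = 1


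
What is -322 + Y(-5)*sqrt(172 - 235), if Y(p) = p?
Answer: -322 - 15*I*sqrt(7) ≈ -322.0 - 39.686*I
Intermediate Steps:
-322 + Y(-5)*sqrt(172 - 235) = -322 - 5*sqrt(172 - 235) = -322 - 15*I*sqrt(7)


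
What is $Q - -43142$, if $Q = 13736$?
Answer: $56878$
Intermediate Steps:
$Q - -43142 = 13736 - -43142 = 13736 + 43142 = 56878$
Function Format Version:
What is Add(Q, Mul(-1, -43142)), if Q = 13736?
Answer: 56878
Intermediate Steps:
Add(Q, Mul(-1, -43142)) = Add(13736, Mul(-1, -43142)) = Add(13736, 43142) = 56878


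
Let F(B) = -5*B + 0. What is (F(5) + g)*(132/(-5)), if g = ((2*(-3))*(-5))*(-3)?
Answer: 3036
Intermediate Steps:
F(B) = -5*B
g = -90 (g = -6*(-5)*(-3) = 30*(-3) = -90)
(F(5) + g)*(132/(-5)) = (-5*5 - 90)*(132/(-5)) = (-25 - 90)*(132*(-1/5)) = -115*(-132/5) = 3036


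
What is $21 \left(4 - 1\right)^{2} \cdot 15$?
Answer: $2835$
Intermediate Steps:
$21 \left(4 - 1\right)^{2} \cdot 15 = 21 \cdot 3^{2} \cdot 15 = 21 \cdot 9 \cdot 15 = 189 \cdot 15 = 2835$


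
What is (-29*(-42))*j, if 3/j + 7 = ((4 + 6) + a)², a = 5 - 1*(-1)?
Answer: 1218/83 ≈ 14.675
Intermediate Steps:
a = 6 (a = 5 + 1 = 6)
j = 1/83 (j = 3/(-7 + ((4 + 6) + 6)²) = 3/(-7 + (10 + 6)²) = 3/(-7 + 16²) = 3/(-7 + 256) = 3/249 = 3*(1/249) = 1/83 ≈ 0.012048)
(-29*(-42))*j = -29*(-42)*(1/83) = 1218*(1/83) = 1218/83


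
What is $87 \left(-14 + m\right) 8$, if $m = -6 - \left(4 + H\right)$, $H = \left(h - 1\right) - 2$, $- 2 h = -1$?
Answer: $-14964$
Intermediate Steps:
$h = \frac{1}{2}$ ($h = \left(- \frac{1}{2}\right) \left(-1\right) = \frac{1}{2} \approx 0.5$)
$H = - \frac{5}{2}$ ($H = \left(\frac{1}{2} - 1\right) - 2 = - \frac{1}{2} - 2 = - \frac{5}{2} \approx -2.5$)
$m = - \frac{15}{2}$ ($m = -6 - \frac{3}{2} = - \frac{15}{2} \approx -7.5$)
$87 \left(-14 + m\right) 8 = 87 \left(-14 - \frac{15}{2}\right) 8 = 87 \left(\left(- \frac{43}{2}\right) 8\right) = 87 \left(-172\right) = -14964$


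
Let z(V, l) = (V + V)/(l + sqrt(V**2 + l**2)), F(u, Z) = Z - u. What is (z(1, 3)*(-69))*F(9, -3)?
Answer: -4968 + 1656*sqrt(10) ≈ 268.73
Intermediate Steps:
z(V, l) = 2*V/(l + sqrt(V**2 + l**2)) (z(V, l) = (2*V)/(l + sqrt(V**2 + l**2)) = 2*V/(l + sqrt(V**2 + l**2)))
(z(1, 3)*(-69))*F(9, -3) = ((2*1/(3 + sqrt(1**2 + 3**2)))*(-69))*(-3 - 1*9) = ((2*1/(3 + sqrt(1 + 9)))*(-69))*(-3 - 9) = ((2*1/(3 + sqrt(10)))*(-69))*(-12) = ((2/(3 + sqrt(10)))*(-69))*(-12) = -138/(3 + sqrt(10))*(-12) = 1656/(3 + sqrt(10))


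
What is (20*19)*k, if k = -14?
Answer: -5320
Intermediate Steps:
(20*19)*k = (20*19)*(-14) = 380*(-14) = -5320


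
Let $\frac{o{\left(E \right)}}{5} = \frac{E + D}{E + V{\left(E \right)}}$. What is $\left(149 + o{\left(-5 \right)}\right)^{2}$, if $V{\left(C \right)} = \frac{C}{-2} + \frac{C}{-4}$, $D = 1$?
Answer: $27225$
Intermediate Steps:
$V{\left(C \right)} = - \frac{3 C}{4}$ ($V{\left(C \right)} = C \left(- \frac{1}{2}\right) + C \left(- \frac{1}{4}\right) = - \frac{C}{2} - \frac{C}{4} = - \frac{3 C}{4}$)
$o{\left(E \right)} = \frac{20 \left(1 + E\right)}{E}$ ($o{\left(E \right)} = 5 \frac{E + 1}{E - \frac{3 E}{4}} = 5 \frac{1 + E}{\frac{1}{4} E} = 5 \left(1 + E\right) \frac{4}{E} = 5 \frac{4 \left(1 + E\right)}{E} = \frac{20 \left(1 + E\right)}{E}$)
$\left(149 + o{\left(-5 \right)}\right)^{2} = \left(149 + \left(20 + \frac{20}{-5}\right)\right)^{2} = \left(149 + \left(20 + 20 \left(- \frac{1}{5}\right)\right)\right)^{2} = \left(149 + \left(20 - 4\right)\right)^{2} = \left(149 + 16\right)^{2} = 165^{2} = 27225$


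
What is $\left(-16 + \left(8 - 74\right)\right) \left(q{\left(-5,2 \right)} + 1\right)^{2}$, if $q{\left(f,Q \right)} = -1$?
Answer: $0$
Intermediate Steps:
$\left(-16 + \left(8 - 74\right)\right) \left(q{\left(-5,2 \right)} + 1\right)^{2} = \left(-16 + \left(8 - 74\right)\right) \left(-1 + 1\right)^{2} = \left(-16 - 66\right) 0^{2} = \left(-82\right) 0 = 0$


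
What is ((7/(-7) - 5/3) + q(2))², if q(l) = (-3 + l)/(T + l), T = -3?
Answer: 25/9 ≈ 2.7778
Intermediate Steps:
q(l) = 1 (q(l) = (-3 + l)/(-3 + l) = 1)
((7/(-7) - 5/3) + q(2))² = ((7/(-7) - 5/3) + 1)² = ((7*(-⅐) - 5*⅓) + 1)² = ((-1 - 5/3) + 1)² = (-8/3 + 1)² = (-5/3)² = 25/9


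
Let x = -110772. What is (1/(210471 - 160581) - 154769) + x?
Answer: -13247840489/49890 ≈ -2.6554e+5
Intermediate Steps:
(1/(210471 - 160581) - 154769) + x = (1/(210471 - 160581) - 154769) - 110772 = (1/49890 - 154769) - 110772 = -7721425409/49890 - 110772 = -13247840489/49890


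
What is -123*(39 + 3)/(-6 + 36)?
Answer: -861/5 ≈ -172.20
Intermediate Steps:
-123*(39 + 3)/(-6 + 36) = -5166/30 = -123*7/5 = -861/5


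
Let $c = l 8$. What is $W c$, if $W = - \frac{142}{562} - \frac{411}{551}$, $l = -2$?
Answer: $\frac{2473792}{154831} \approx 15.977$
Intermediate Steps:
$W = - \frac{154612}{154831}$ ($W = \left(-142\right) \frac{1}{562} - \frac{411}{551} = - \frac{71}{281} - \frac{411}{551} = - \frac{154612}{154831} \approx -0.99859$)
$c = -16$ ($c = \left(-2\right) 8 = -16$)
$W c = \left(- \frac{154612}{154831}\right) \left(-16\right) = \frac{2473792}{154831}$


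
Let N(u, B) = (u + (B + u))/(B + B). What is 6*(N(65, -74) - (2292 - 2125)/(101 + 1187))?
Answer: -72633/23828 ≈ -3.0482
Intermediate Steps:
N(u, B) = (B + 2*u)/(2*B) (N(u, B) = (B + 2*u)/((2*B)) = (B + 2*u)*(1/(2*B)) = (B + 2*u)/(2*B))
6*(N(65, -74) - (2292 - 2125)/(101 + 1187)) = 6*((65 + (1/2)*(-74))/(-74) - (2292 - 2125)/(101 + 1187)) = 6*(-(65 - 37)/74 - 167/1288) = 6*(-1/74*28 - 167/1288) = 6*(-14/37 - 1*167/1288) = 6*(-14/37 - 167/1288) = 6*(-24211/47656) = -72633/23828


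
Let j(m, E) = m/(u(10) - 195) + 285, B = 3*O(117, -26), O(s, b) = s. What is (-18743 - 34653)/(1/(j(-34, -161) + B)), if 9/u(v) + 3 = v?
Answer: -11515568246/339 ≈ -3.3969e+7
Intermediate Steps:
u(v) = 9/(-3 + v)
B = 351 (B = 3*117 = 351)
j(m, E) = 285 - 7*m/1356 (j(m, E) = m/(9/(-3 + 10) - 195) + 285 = m/(9/7 - 195) + 285 = m/(-1356/7) + 285 = -7*m/1356 + 285 = 285 - 7*m/1356)
(-18743 - 34653)/(1/(j(-34, -161) + B)) = (-18743 - 34653)/(1/((285 - 7/1356*(-34)) + 351)) = -53396/(1/((285 + 119/678) + 351)) = -53396/(1/(193349/678 + 351)) = -53396/(1/(431327/678)) = -53396/678/431327 = -53396*431327/678 = -11515568246/339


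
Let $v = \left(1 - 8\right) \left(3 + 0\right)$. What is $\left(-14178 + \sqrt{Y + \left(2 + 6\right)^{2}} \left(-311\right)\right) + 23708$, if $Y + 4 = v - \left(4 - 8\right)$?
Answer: $9530 - 311 \sqrt{43} \approx 7490.6$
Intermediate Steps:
$v = -21$ ($v = \left(-7\right) 3 = -21$)
$Y = -21$ ($Y = -4 - \left(25 - 8\right) = -4 - 17 = -21$)
$\left(-14178 + \sqrt{Y + \left(2 + 6\right)^{2}} \left(-311\right)\right) + 23708 = \left(-14178 + \sqrt{-21 + \left(2 + 6\right)^{2}} \left(-311\right)\right) + 23708 = \left(-14178 + \sqrt{-21 + 8^{2}} \left(-311\right)\right) + 23708 = \left(-14178 + \sqrt{-21 + 64} \left(-311\right)\right) + 23708 = \left(-14178 + \sqrt{43} \left(-311\right)\right) + 23708 = \left(-14178 - 311 \sqrt{43}\right) + 23708 = 9530 - 311 \sqrt{43}$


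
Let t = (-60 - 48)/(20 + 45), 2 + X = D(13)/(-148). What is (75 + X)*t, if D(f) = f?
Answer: -291357/2405 ≈ -121.15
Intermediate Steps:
X = -309/148 (X = -2 + 13/(-148) = -2 + 13*(-1/148) = -2 - 13/148 = -309/148 ≈ -2.0878)
t = -108/65 ≈ -1.6615
(75 + X)*t = (75 - 309/148)*(-108/65) = (10791/148)*(-108/65) = -291357/2405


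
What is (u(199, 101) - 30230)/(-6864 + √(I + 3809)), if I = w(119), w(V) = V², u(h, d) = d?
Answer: 34467576/7849421 + 10043*√17970/15698842 ≈ 4.4769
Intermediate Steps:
I = 14161 (I = 119² = 14161)
(u(199, 101) - 30230)/(-6864 + √(I + 3809)) = (101 - 30230)/(-6864 + √(14161 + 3809)) = -30129/(-6864 + √17970)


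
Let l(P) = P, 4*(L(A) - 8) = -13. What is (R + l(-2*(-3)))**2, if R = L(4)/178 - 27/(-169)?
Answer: 554135826409/14478827584 ≈ 38.272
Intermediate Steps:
L(A) = 19/4 (L(A) = 8 + (1/4)*(-13) = 8 - 13/4 = 19/4)
R = 22435/120328 (R = (19/4)/178 - 27/(-169) = (19/4)*(1/178) - 27*(-1/169) = 19/712 + 27/169 = 22435/120328 ≈ 0.18645)
(R + l(-2*(-3)))**2 = (22435/120328 - 2*(-3))**2 = (22435/120328 + 6)**2 = (744403/120328)**2 = 554135826409/14478827584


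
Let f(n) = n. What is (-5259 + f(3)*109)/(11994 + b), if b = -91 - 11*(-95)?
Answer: -411/1079 ≈ -0.38091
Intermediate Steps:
b = 954 (b = -91 + 1045 = 954)
(-5259 + f(3)*109)/(11994 + b) = (-5259 + 3*109)/(11994 + 954) = (-5259 + 327)/12948 = -4932*1/12948 = -411/1079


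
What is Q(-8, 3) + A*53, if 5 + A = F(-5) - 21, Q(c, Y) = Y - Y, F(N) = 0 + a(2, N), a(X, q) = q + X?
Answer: -1537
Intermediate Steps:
a(X, q) = X + q
F(N) = 2 + N (F(N) = 0 + (2 + N) = 2 + N)
Q(c, Y) = 0
A = -29 (A = -5 + ((2 - 5) - 21) = -5 + (-3 - 21) = -5 - 24 = -29)
Q(-8, 3) + A*53 = 0 - 29*53 = 0 - 1537 = -1537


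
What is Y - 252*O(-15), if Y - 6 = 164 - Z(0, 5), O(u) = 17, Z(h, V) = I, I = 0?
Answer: -4114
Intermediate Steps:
Z(h, V) = 0
Y = 170 (Y = 6 + (164 - 1*0) = 6 + (164 + 0) = 6 + 164 = 170)
Y - 252*O(-15) = 170 - 252*17 = 170 - 4284 = -4114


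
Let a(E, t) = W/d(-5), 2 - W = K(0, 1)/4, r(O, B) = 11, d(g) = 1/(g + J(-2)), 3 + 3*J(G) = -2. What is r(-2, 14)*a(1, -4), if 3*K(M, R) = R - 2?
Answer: -1375/9 ≈ -152.78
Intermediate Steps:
K(M, R) = -⅔ + R/3 (K(M, R) = (R - 2)/3 = (-2 + R)/3 = -⅔ + R/3)
J(G) = -5/3 (J(G) = -1 + (⅓)*(-2) = -1 - ⅔ = -5/3)
d(g) = 1/(-5/3 + g) (d(g) = 1/(g - 5/3) = 1/(-5/3 + g))
W = 25/12 (W = 2 - (-⅔ + (⅓)*1)/4 = 2 - (-⅔ + ⅓)/4 = 2 - (-1)/(3*4) = 2 - 1*(-1/12) = 2 + 1/12 = 25/12 ≈ 2.0833)
a(E, t) = -125/9 (a(E, t) = 25/(12*((3/(-5 + 3*(-5))))) = 25/(12*((3/(-5 - 15)))) = 25/(12*((3/(-20)))) = 25/(12*((3*(-1/20)))) = 25/(12*(-3/20)) = (25/12)*(-20/3) = -125/9)
r(-2, 14)*a(1, -4) = 11*(-125/9) = -1375/9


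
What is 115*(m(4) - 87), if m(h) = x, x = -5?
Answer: -10580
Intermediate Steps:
m(h) = -5
115*(m(4) - 87) = 115*(-5 - 87) = 115*(-92) = -10580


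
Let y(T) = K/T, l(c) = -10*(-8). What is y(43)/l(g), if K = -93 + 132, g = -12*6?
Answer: 39/3440 ≈ 0.011337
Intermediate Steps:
g = -72
K = 39
l(c) = 80
y(T) = 39/T
y(43)/l(g) = (39/43)/80 = (39*(1/43))*(1/80) = (39/43)*(1/80) = 39/3440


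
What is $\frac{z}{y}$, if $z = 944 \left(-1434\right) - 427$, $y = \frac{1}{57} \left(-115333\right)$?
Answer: $\frac{77185011}{115333} \approx 669.24$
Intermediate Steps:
$y = - \frac{115333}{57}$ ($y = \frac{1}{57} \left(-115333\right) = - \frac{115333}{57} \approx -2023.4$)
$z = -1354123$ ($z = -1353696 - 427 = -1354123$)
$\frac{z}{y} = - \frac{1354123}{- \frac{115333}{57}} = \left(-1354123\right) \left(- \frac{57}{115333}\right) = \frac{77185011}{115333}$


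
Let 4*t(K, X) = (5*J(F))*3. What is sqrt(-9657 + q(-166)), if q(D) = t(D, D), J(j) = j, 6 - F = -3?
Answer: 3*I*sqrt(4277)/2 ≈ 98.098*I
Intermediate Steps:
F = 9 (F = 6 - 1*(-3) = 6 + 3 = 9)
t(K, X) = 135/4 (t(K, X) = ((5*9)*3)/4 = (45*3)/4 = (1/4)*135 = 135/4)
q(D) = 135/4
sqrt(-9657 + q(-166)) = sqrt(-9657 + 135/4) = sqrt(-38493/4) = 3*I*sqrt(4277)/2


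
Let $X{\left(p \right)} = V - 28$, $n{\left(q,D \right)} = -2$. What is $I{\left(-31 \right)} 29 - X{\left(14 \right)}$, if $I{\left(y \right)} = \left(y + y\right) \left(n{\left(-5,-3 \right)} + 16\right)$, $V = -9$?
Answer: $-25135$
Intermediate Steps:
$X{\left(p \right)} = -37$ ($X{\left(p \right)} = -9 - 28 = -37$)
$I{\left(y \right)} = 28 y$ ($I{\left(y \right)} = \left(y + y\right) \left(-2 + 16\right) = 2 y 14 = 28 y$)
$I{\left(-31 \right)} 29 - X{\left(14 \right)} = 28 \left(-31\right) 29 - -37 = \left(-868\right) 29 + 37 = -25172 + 37 = -25135$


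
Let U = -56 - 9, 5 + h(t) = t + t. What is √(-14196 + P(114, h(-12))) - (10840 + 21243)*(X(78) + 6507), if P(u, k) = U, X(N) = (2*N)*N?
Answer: -599150025 + I*√14261 ≈ -5.9915e+8 + 119.42*I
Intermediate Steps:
h(t) = -5 + 2*t (h(t) = -5 + (t + t) = -5 + 2*t)
X(N) = 2*N²
U = -65
P(u, k) = -65
√(-14196 + P(114, h(-12))) - (10840 + 21243)*(X(78) + 6507) = √(-14196 - 65) - (10840 + 21243)*(2*78² + 6507) = √(-14261) - 32083*(2*6084 + 6507) = I*√14261 - 32083*(12168 + 6507) = I*√14261 - 32083*18675 = I*√14261 - 1*599150025 = I*√14261 - 599150025 = -599150025 + I*√14261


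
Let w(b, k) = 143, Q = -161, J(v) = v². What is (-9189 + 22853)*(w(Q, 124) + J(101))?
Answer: 141340416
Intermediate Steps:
(-9189 + 22853)*(w(Q, 124) + J(101)) = (-9189 + 22853)*(143 + 101²) = 13664*(143 + 10201) = 13664*10344 = 141340416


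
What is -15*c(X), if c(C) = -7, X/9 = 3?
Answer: 105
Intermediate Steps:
X = 27 (X = 9*3 = 27)
-15*c(X) = -15*(-7) = 105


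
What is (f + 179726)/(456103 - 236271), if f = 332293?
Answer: 512019/219832 ≈ 2.3291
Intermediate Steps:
(f + 179726)/(456103 - 236271) = (332293 + 179726)/(456103 - 236271) = 512019/219832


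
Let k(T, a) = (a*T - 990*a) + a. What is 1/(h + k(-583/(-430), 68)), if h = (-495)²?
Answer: 215/38241017 ≈ 5.6222e-6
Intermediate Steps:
k(T, a) = -989*a + T*a (k(T, a) = (T*a - 990*a) + a = (-990*a + T*a) + a = -989*a + T*a)
h = 245025
1/(h + k(-583/(-430), 68)) = 1/(245025 + 68*(-989 - 583/(-430))) = 1/(245025 + 68*(-989 - 583*(-1/430))) = 1/(245025 + 68*(-989 + 583/430)) = 1/(245025 + 68*(-424687/430)) = 1/(245025 - 14439358/215) = 1/(38241017/215) = 215/38241017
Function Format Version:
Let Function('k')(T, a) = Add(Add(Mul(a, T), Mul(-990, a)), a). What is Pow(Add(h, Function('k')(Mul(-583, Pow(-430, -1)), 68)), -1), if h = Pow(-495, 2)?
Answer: Rational(215, 38241017) ≈ 5.6222e-6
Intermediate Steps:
Function('k')(T, a) = Add(Mul(-989, a), Mul(T, a)) (Function('k')(T, a) = Add(Add(Mul(T, a), Mul(-990, a)), a) = Add(Add(Mul(-990, a), Mul(T, a)), a) = Add(Mul(-989, a), Mul(T, a)))
h = 245025
Pow(Add(h, Function('k')(Mul(-583, Pow(-430, -1)), 68)), -1) = Pow(Add(245025, Mul(68, Add(-989, Mul(-583, Pow(-430, -1))))), -1) = Pow(Add(245025, Mul(68, Add(-989, Mul(-583, Rational(-1, 430))))), -1) = Pow(Add(245025, Mul(68, Add(-989, Rational(583, 430)))), -1) = Pow(Add(245025, Mul(68, Rational(-424687, 430))), -1) = Pow(Add(245025, Rational(-14439358, 215)), -1) = Pow(Rational(38241017, 215), -1) = Rational(215, 38241017)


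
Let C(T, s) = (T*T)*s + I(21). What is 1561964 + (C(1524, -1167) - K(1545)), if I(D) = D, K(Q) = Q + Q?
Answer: -2708887297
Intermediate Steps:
K(Q) = 2*Q
C(T, s) = 21 + s*T² (C(T, s) = (T*T)*s + 21 = T²*s + 21 = s*T² + 21 = 21 + s*T²)
1561964 + (C(1524, -1167) - K(1545)) = 1561964 + ((21 - 1167*1524²) - 2*1545) = 1561964 + ((21 - 1167*2322576) - 1*3090) = 1561964 + ((21 - 2710446192) - 3090) = 1561964 + (-2710446171 - 3090) = 1561964 - 2710449261 = -2708887297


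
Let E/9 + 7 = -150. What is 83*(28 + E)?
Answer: -114955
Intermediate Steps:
E = -1413 (E = -63 + 9*(-150) = -63 - 1350 = -1413)
83*(28 + E) = 83*(28 - 1413) = 83*(-1385) = -114955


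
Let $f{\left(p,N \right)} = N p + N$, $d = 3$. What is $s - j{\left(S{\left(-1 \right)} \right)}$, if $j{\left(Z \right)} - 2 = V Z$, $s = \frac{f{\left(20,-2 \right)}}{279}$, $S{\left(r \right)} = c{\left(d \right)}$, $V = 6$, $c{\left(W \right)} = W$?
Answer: $- \frac{1874}{93} \approx -20.151$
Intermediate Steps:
$f{\left(p,N \right)} = N + N p$
$S{\left(r \right)} = 3$
$s = - \frac{14}{93}$ ($s = \frac{\left(-2\right) \left(1 + 20\right)}{279} = \left(-2\right) 21 \cdot \frac{1}{279} = \left(-42\right) \frac{1}{279} = - \frac{14}{93} \approx -0.15054$)
$j{\left(Z \right)} = 2 + 6 Z$
$s - j{\left(S{\left(-1 \right)} \right)} = - \frac{14}{93} - \left(2 + 6 \cdot 3\right) = - \frac{14}{93} - \left(2 + 18\right) = - \frac{14}{93} - 20 = - \frac{1874}{93}$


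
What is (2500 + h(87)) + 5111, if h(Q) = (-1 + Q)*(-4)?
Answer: 7267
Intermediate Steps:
h(Q) = 4 - 4*Q
(2500 + h(87)) + 5111 = (2500 + (4 - 4*87)) + 5111 = (2500 + (4 - 348)) + 5111 = (2500 - 344) + 5111 = 2156 + 5111 = 7267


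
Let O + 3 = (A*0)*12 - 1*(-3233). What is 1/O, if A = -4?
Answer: 1/3230 ≈ 0.00030960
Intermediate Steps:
O = 3230 (O = -3 + (-4*0*12 - 1*(-3233)) = -3 + (0*12 + 3233) = -3 + (0 + 3233) = -3 + 3233 = 3230)
1/O = 1/3230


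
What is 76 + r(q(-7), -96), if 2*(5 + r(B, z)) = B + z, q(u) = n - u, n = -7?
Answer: 23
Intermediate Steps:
q(u) = -7 - u
r(B, z) = -5 + B/2 + z/2 (r(B, z) = -5 + (B + z)/2 = -5 + (B/2 + z/2) = -5 + B/2 + z/2)
76 + r(q(-7), -96) = 76 + (-5 + (-7 - 1*(-7))/2 + (1/2)*(-96)) = 76 + (-5 + (-7 + 7)/2 - 48) = 76 + (-5 + (1/2)*0 - 48) = 76 + (-5 + 0 - 48) = 76 - 53 = 23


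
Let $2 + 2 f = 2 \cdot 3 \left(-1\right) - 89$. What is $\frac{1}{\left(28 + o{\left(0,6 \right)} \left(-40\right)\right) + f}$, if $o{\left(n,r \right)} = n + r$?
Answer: $- \frac{2}{521} \approx -0.0038388$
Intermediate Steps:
$f = - \frac{97}{2}$ ($f = -1 + \frac{2 \cdot 3 \left(-1\right) - 89}{2} = -1 + \frac{6 \left(-1\right) - 89}{2} = -1 + \frac{-6 - 89}{2} = -1 + \frac{1}{2} \left(-95\right) = -1 - \frac{95}{2} = - \frac{97}{2} \approx -48.5$)
$\frac{1}{\left(28 + o{\left(0,6 \right)} \left(-40\right)\right) + f} = \frac{1}{\left(28 + \left(0 + 6\right) \left(-40\right)\right) - \frac{97}{2}} = \frac{1}{\left(28 + 6 \left(-40\right)\right) - \frac{97}{2}} = \frac{1}{\left(28 - 240\right) - \frac{97}{2}} = \frac{1}{-212 - \frac{97}{2}} = \frac{1}{- \frac{521}{2}} = - \frac{2}{521}$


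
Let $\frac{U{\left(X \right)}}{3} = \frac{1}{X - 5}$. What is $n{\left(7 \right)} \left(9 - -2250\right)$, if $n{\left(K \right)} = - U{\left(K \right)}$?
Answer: $- \frac{6777}{2} \approx -3388.5$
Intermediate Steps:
$U{\left(X \right)} = \frac{3}{-5 + X}$ ($U{\left(X \right)} = \frac{3}{X - 5} = \frac{3}{-5 + X}$)
$n{\left(K \right)} = - \frac{3}{-5 + K}$
$n{\left(7 \right)} \left(9 - -2250\right) = - \frac{3}{-5 + 7} \left(9 - -2250\right) = - \frac{3}{2} \left(9 + 2250\right) = \left(-3\right) \frac{1}{2} \cdot 2259 = \left(- \frac{3}{2}\right) 2259 = - \frac{6777}{2}$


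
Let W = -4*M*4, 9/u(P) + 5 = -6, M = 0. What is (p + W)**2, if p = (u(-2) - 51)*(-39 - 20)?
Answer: 1130976900/121 ≈ 9.3469e+6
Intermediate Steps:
u(P) = -9/11 (u(P) = 9/(-5 - 6) = 9/(-11) = 9*(-1/11) = -9/11)
W = 0 (W = -4*0*4 = 0*4 = 0)
p = 33630/11 (p = (-9/11 - 51)*(-39 - 20) = -570/11*(-59) = 33630/11 ≈ 3057.3)
(p + W)**2 = (33630/11 + 0)**2 = (33630/11)**2 = 1130976900/121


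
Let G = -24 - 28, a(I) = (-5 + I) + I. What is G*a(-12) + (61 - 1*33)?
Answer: 1536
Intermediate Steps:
a(I) = -5 + 2*I
G = -52
G*a(-12) + (61 - 1*33) = -52*(-5 + 2*(-12)) + (61 - 1*33) = -52*(-5 - 24) + (61 - 33) = -52*(-29) + 28 = 1508 + 28 = 1536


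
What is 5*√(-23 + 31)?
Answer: 10*√2 ≈ 14.142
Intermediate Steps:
5*√(-23 + 31) = 5*√8 = 5*(2*√2) = 10*√2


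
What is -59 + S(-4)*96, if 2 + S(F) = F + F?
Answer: -1019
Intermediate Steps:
S(F) = -2 + 2*F (S(F) = -2 + (F + F) = -2 + 2*F)
-59 + S(-4)*96 = -59 + (-2 + 2*(-4))*96 = -59 + (-2 - 8)*96 = -59 - 10*96 = -59 - 960 = -1019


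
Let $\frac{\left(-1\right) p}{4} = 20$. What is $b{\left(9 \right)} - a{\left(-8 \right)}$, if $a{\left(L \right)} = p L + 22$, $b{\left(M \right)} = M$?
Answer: $-653$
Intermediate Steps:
$p = -80$ ($p = \left(-4\right) 20 = -80$)
$a{\left(L \right)} = 22 - 80 L$ ($a{\left(L \right)} = - 80 L + 22 = 22 - 80 L$)
$b{\left(9 \right)} - a{\left(-8 \right)} = 9 - \left(22 - -640\right) = 9 - \left(22 + 640\right) = 9 - 662 = -653$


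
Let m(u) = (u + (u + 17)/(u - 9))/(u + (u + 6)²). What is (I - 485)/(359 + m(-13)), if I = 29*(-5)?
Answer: -249480/142019 ≈ -1.7567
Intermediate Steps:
I = -145
m(u) = (u + (17 + u)/(-9 + u))/(u + (6 + u)²)
(I - 485)/(359 + m(-13)) = (-145 - 485)/(359 + (17 + (-13)² - 8*(-13))/(-324 + (-13)³ - 81*(-13) + 4*(-13)²)) = -630/(359 + (17 + 169 + 104)/(-324 - 2197 + 1053 + 4*169)) = -630/(359 + 290/(-324 - 2197 + 1053 + 676)) = -630/(359 + 290/(-792)) = -630/(359 - 1/792*290) = -630/(359 - 145/396) = -630/142019/396 = -630*396/142019 = -249480/142019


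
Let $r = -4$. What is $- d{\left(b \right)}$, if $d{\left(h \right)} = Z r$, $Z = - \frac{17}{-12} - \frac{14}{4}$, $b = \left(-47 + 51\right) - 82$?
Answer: $- \frac{25}{3} \approx -8.3333$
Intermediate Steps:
$b = -78$ ($b = 4 - 82 = -78$)
$Z = - \frac{25}{12}$ ($Z = \left(-17\right) \left(- \frac{1}{12}\right) - \frac{7}{2} = \frac{17}{12} - \frac{7}{2} = - \frac{25}{12} \approx -2.0833$)
$d{\left(h \right)} = \frac{25}{3}$ ($d{\left(h \right)} = \left(- \frac{25}{12}\right) \left(-4\right) = \frac{25}{3}$)
$- d{\left(b \right)} = \left(-1\right) \frac{25}{3} = - \frac{25}{3}$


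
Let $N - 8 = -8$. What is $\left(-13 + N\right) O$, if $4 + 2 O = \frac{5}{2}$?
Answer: $\frac{39}{4} \approx 9.75$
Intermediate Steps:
$O = - \frac{3}{4}$ ($O = -2 + \frac{5 \cdot \frac{1}{2}}{2} = -2 + \frac{1}{2} \cdot \frac{5}{2} = -2 + \frac{5}{4} = - \frac{3}{4} \approx -0.75$)
$N = 0$ ($N = 8 - 8 = 0$)
$\left(-13 + N\right) O = \left(-13 + 0\right) \left(- \frac{3}{4}\right) = \left(-13\right) \left(- \frac{3}{4}\right) = \frac{39}{4}$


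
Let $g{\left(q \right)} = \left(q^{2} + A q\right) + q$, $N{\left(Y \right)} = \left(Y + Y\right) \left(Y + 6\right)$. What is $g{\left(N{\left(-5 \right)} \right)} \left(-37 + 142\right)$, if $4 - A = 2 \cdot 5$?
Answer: $15750$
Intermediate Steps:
$A = -6$ ($A = 4 - 2 \cdot 5 = 4 - 10 = -6$)
$N{\left(Y \right)} = 2 Y \left(6 + Y\right)$
$g{\left(q \right)} = q^{2} - 5 q$ ($g{\left(q \right)} = \left(q^{2} - 6 q\right) + q = q^{2} - 5 q$)
$g{\left(N{\left(-5 \right)} \right)} \left(-37 + 142\right) = 2 \left(-5\right) \left(6 - 5\right) \left(-5 + 2 \left(-5\right) \left(6 - 5\right)\right) \left(-37 + 142\right) = 2 \left(-5\right) 1 \left(-5 + 2 \left(-5\right) 1\right) 105 = - 10 \left(-5 - 10\right) 105 = \left(-10\right) \left(-15\right) 105 = 150 \cdot 105 = 15750$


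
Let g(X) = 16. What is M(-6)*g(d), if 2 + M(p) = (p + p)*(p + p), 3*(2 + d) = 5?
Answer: 2272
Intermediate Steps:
d = -⅓ (d = -2 + (⅓)*5 = -2 + 5/3 = -⅓ ≈ -0.33333)
M(p) = -2 + 4*p² (M(p) = -2 + (p + p)*(p + p) = -2 + (2*p)*(2*p) = -2 + 4*p²)
M(-6)*g(d) = (-2 + 4*(-6)²)*16 = (-2 + 4*36)*16 = (-2 + 144)*16 = 142*16 = 2272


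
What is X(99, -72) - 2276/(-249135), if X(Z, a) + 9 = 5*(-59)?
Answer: -75734764/249135 ≈ -303.99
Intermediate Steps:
X(Z, a) = -304 (X(Z, a) = -9 + 5*(-59) = -9 - 295 = -304)
X(99, -72) - 2276/(-249135) = -304 - 2276/(-249135) = -304 - 2276*(-1/249135) = -304 + 2276/249135 = -75734764/249135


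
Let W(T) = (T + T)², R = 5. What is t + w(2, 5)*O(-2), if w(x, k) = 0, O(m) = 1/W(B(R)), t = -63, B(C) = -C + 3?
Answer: -63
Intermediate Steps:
B(C) = 3 - C
W(T) = 4*T² (W(T) = (2*T)² = 4*T²)
O(m) = 1/16 (O(m) = 1/(4*(3 - 1*5)²) = 1/(4*(3 - 5)²) = 1/(4*(-2)²) = 1/(4*4) = 1/16)
t + w(2, 5)*O(-2) = -63 + 0*(1/16) = -63 + 0 = -63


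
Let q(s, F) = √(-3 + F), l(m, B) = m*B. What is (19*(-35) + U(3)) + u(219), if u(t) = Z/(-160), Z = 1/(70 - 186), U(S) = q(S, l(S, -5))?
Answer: -12342399/18560 + 3*I*√2 ≈ -665.0 + 4.2426*I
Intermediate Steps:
l(m, B) = B*m
U(S) = √(-3 - 5*S)
Z = -1/116 (Z = 1/(-116) = -1/116 ≈ -0.0086207)
u(t) = 1/18560 (u(t) = -1/116/(-160) = -1/116*(-1/160) = 1/18560)
(19*(-35) + U(3)) + u(219) = (19*(-35) + √(-3 - 5*3)) + 1/18560 = (-665 + √(-3 - 15)) + 1/18560 = (-665 + √(-18)) + 1/18560 = (-665 + 3*I*√2) + 1/18560 = -12342399/18560 + 3*I*√2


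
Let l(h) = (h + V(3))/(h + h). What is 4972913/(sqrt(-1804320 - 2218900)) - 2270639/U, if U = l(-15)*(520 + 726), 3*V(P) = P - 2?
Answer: -14596965/3916 - 4972913*I*sqrt(1005805)/2011610 ≈ -3727.5 - 2479.3*I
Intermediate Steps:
V(P) = -2/3 + P/3 (V(P) = (P - 2)/3 = (-2 + P)/3 = -2/3 + P/3)
l(h) = (1/3 + h)/(2*h) (l(h) = (h + (-2/3 + (1/3)*3))/(h + h) = (h + (-2/3 + 1))/((2*h)) = (h + 1/3)*(1/(2*h)) = (1/3 + h)*(1/(2*h)) = (1/3 + h)/(2*h))
U = 27412/45 (U = ((1/6)*(1 + 3*(-15))/(-15))*(520 + 726) = ((1/6)*(-1/15)*(1 - 45))*1246 = ((1/6)*(-1/15)*(-44))*1246 = (22/45)*1246 = 27412/45 ≈ 609.16)
4972913/(sqrt(-1804320 - 2218900)) - 2270639/U = 4972913/(sqrt(-1804320 - 2218900)) - 2270639/27412/45 = 4972913/(sqrt(-4023220)) - 2270639*45/27412 = 4972913/((2*I*sqrt(1005805))) - 14596965/3916 = 4972913*(-I*sqrt(1005805)/2011610) - 14596965/3916 = -4972913*I*sqrt(1005805)/2011610 - 14596965/3916 = -14596965/3916 - 4972913*I*sqrt(1005805)/2011610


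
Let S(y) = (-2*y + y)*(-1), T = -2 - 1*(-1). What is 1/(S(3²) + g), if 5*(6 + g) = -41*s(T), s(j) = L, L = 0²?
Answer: ⅓ ≈ 0.33333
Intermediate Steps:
L = 0
T = -1 (T = -2 + 1 = -1)
S(y) = y (S(y) = -y*(-1) = y)
s(j) = 0
g = -6 (g = -6 + (-41*0)/5 = -6 + (⅕)*0 = -6 + 0 = -6)
1/(S(3²) + g) = 1/(3² - 6) = 1/(9 - 6) = 1/3 = ⅓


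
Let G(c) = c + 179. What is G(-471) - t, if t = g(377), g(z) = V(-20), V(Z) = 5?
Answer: -297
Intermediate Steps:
G(c) = 179 + c
g(z) = 5
t = 5
G(-471) - t = (179 - 471) - 1*5 = -292 - 5 = -297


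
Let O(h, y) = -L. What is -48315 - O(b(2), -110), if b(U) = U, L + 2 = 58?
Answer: -48259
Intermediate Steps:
L = 56 (L = -2 + 58 = 56)
O(h, y) = -56 (O(h, y) = -1*56 = -56)
-48315 - O(b(2), -110) = -48315 - 1*(-56) = -48315 + 56 = -48259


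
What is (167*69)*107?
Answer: 1232961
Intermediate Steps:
(167*69)*107 = 11523*107 = 1232961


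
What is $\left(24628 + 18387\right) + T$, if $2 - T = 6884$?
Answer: $36133$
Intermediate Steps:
$T = -6882$ ($T = 2 - 6884 = -6882$)
$\left(24628 + 18387\right) + T = \left(24628 + 18387\right) - 6882 = 43015 - 6882 = 36133$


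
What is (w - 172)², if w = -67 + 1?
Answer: 56644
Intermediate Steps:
w = -66
(w - 172)² = (-66 - 172)² = (-238)² = 56644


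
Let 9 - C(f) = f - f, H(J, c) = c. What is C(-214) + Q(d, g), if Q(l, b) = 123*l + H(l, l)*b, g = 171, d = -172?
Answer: -50559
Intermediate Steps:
Q(l, b) = 123*l + b*l (Q(l, b) = 123*l + l*b = 123*l + b*l)
C(f) = 9 (C(f) = 9 - (f - f) = 9 - 1*0 = 9 + 0 = 9)
C(-214) + Q(d, g) = 9 - 172*(123 + 171) = 9 - 172*294 = 9 - 50568 = -50559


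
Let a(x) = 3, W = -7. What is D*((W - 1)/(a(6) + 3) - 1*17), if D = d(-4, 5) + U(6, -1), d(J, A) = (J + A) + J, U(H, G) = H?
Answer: -55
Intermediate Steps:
d(J, A) = A + 2*J (d(J, A) = (A + J) + J = A + 2*J)
D = 3 (D = (5 + 2*(-4)) + 6 = (5 - 8) + 6 = -3 + 6 = 3)
D*((W - 1)/(a(6) + 3) - 1*17) = 3*((-7 - 1)/(3 + 3) - 1*17) = 3*(-8/6 - 17) = 3*(-8*⅙ - 17) = 3*(-4/3 - 17) = 3*(-55/3) = -55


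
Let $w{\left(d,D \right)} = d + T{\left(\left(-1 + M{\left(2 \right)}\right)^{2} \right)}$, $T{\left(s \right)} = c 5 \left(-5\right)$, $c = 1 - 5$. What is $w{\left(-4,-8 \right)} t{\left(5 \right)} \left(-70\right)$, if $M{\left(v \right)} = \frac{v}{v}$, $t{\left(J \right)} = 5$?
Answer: $-33600$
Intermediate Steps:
$c = -4$ ($c = 1 - 5 = -4$)
$M{\left(v \right)} = 1$
$T{\left(s \right)} = 100$ ($T{\left(s \right)} = - 4 \cdot 5 \left(-5\right) = \left(-4\right) \left(-25\right) = 100$)
$w{\left(d,D \right)} = 100 + d$ ($w{\left(d,D \right)} = d + 100 = 100 + d$)
$w{\left(-4,-8 \right)} t{\left(5 \right)} \left(-70\right) = \left(100 - 4\right) 5 \left(-70\right) = 96 \cdot 5 \left(-70\right) = 480 \left(-70\right) = -33600$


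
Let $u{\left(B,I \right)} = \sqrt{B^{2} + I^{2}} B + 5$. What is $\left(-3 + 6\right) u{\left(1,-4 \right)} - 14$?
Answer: $1 + 3 \sqrt{17} \approx 13.369$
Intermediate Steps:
$u{\left(B,I \right)} = 5 + B \sqrt{B^{2} + I^{2}}$ ($u{\left(B,I \right)} = B \sqrt{B^{2} + I^{2}} + 5 = 5 + B \sqrt{B^{2} + I^{2}}$)
$\left(-3 + 6\right) u{\left(1,-4 \right)} - 14 = \left(-3 + 6\right) \left(5 + 1 \sqrt{1^{2} + \left(-4\right)^{2}}\right) - 14 = 3 \left(5 + 1 \sqrt{1 + 16}\right) - 14 = 3 \left(5 + 1 \sqrt{17}\right) - 14 = 3 \left(5 + \sqrt{17}\right) - 14 = \left(15 + 3 \sqrt{17}\right) - 14 = 1 + 3 \sqrt{17}$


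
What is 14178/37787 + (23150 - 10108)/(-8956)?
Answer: -182919943/169210186 ≈ -1.0810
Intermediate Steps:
14178/37787 + (23150 - 10108)/(-8956) = 14178*(1/37787) + 13042*(-1/8956) = 14178/37787 - 6521/4478 = -182919943/169210186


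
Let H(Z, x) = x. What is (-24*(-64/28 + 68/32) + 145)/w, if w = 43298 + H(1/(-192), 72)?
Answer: 521/151795 ≈ 0.0034323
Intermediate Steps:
w = 43370 (w = 43298 + 72 = 43370)
(-24*(-64/28 + 68/32) + 145)/w = (-24*(-64/28 + 68/32) + 145)/43370 = (-24*(-64*1/28 + 68*(1/32)) + 145)*(1/43370) = (-24*(-16/7 + 17/8) + 145)*(1/43370) = (-24*(-9/56) + 145)*(1/43370) = (27/7 + 145)*(1/43370) = (1042/7)*(1/43370) = 521/151795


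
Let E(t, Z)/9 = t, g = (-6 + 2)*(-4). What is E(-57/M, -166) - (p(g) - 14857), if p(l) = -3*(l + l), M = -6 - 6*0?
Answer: 30077/2 ≈ 15039.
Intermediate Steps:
g = 16 (g = -4*(-4) = 16)
M = -6 (M = -6 + 0 = -6)
E(t, Z) = 9*t
p(l) = -6*l
E(-57/M, -166) - (p(g) - 14857) = 9*(-57/(-6)) - (-6*16 - 14857) = 9*(-57*(-1/6)) - (-96 - 14857) = 9*(19/2) - 1*(-14953) = 171/2 + 14953 = 30077/2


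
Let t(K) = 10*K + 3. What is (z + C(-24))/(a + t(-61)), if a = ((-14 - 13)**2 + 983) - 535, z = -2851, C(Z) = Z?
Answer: -575/114 ≈ -5.0439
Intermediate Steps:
t(K) = 3 + 10*K
a = 1177 (a = ((-27)**2 + 983) - 535 = (729 + 983) - 535 = 1712 - 535 = 1177)
(z + C(-24))/(a + t(-61)) = (-2851 - 24)/(1177 + (3 + 10*(-61))) = -2875/(1177 + (3 - 610)) = -2875/(1177 - 607) = -2875/570 = -2875*1/570 = -575/114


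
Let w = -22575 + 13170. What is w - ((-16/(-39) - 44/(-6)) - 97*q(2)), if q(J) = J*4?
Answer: -336833/39 ≈ -8636.8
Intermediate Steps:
q(J) = 4*J
w = -9405
w - ((-16/(-39) - 44/(-6)) - 97*q(2)) = -9405 - ((-16/(-39) - 44/(-6)) - 388*2) = -9405 - ((-16*(-1/39) - 44*(-⅙)) - 97*8) = -9405 - ((16/39 + 22/3) - 776) = -9405 - (302/39 - 776) = -9405 - 1*(-29962/39) = -9405 + 29962/39 = -336833/39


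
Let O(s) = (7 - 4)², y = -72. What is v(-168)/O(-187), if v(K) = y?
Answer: -8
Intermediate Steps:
O(s) = 9 (O(s) = 3² = 9)
v(K) = -72
v(-168)/O(-187) = -72/9 = -72*⅑ = -8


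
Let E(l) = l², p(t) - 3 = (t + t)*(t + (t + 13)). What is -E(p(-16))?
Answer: -373321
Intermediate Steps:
p(t) = 3 + 2*t*(13 + 2*t) (p(t) = 3 + (t + t)*(t + (t + 13)) = 3 + (2*t)*(t + (13 + t)) = 3 + (2*t)*(13 + 2*t) = 3 + 2*t*(13 + 2*t))
-E(p(-16)) = -(3 + 4*(-16)² + 26*(-16))² = -(3 + 4*256 - 416)² = -(3 + 1024 - 416)² = -1*611² = -1*373321 = -373321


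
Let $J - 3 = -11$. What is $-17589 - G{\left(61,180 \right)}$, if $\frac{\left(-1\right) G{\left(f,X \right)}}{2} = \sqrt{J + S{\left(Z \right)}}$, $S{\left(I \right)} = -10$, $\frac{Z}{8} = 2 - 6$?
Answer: $-17589 + 6 i \sqrt{2} \approx -17589.0 + 8.4853 i$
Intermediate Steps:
$Z = -32$ ($Z = 8 \left(2 - 6\right) = 8 \left(-4\right) = -32$)
$J = -8$ ($J = 3 - 11 = -8$)
$G{\left(f,X \right)} = - 6 i \sqrt{2}$ ($G{\left(f,X \right)} = - 2 \sqrt{-8 - 10} = - 2 \sqrt{-18} = - 2 \cdot 3 i \sqrt{2} = - 6 i \sqrt{2}$)
$-17589 - G{\left(61,180 \right)} = -17589 - - 6 i \sqrt{2} = -17589 + 6 i \sqrt{2}$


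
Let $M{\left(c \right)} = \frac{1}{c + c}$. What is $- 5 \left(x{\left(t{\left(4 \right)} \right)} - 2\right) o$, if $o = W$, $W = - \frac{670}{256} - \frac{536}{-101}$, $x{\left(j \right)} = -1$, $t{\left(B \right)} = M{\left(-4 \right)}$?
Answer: $\frac{521595}{12928} \approx 40.346$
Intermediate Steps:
$M{\left(c \right)} = \frac{1}{2 c}$
$t{\left(B \right)} = - \frac{1}{8}$ ($t{\left(B \right)} = \frac{1}{2 \left(-4\right)} = \frac{1}{2} \left(- \frac{1}{4}\right) = - \frac{1}{8}$)
$W = \frac{34773}{12928}$ ($W = \left(-670\right) \frac{1}{256} - - \frac{536}{101} = - \frac{335}{128} + \frac{536}{101} = \frac{34773}{12928} \approx 2.6897$)
$o = \frac{34773}{12928} \approx 2.6897$
$- 5 \left(x{\left(t{\left(4 \right)} \right)} - 2\right) o = - 5 \left(-1 - 2\right) \frac{34773}{12928} = \left(-5\right) \left(-3\right) \frac{34773}{12928} = 15 \cdot \frac{34773}{12928} = \frac{521595}{12928}$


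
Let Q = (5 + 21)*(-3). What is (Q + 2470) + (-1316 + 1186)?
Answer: 2262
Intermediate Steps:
Q = -78 (Q = 26*(-3) = -78)
(Q + 2470) + (-1316 + 1186) = (-78 + 2470) + (-1316 + 1186) = 2392 - 130 = 2262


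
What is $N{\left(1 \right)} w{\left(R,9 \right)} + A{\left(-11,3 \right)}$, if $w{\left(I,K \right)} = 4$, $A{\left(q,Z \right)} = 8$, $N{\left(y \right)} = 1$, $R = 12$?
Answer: $12$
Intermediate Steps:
$N{\left(1 \right)} w{\left(R,9 \right)} + A{\left(-11,3 \right)} = 1 \cdot 4 + 8 = 4 + 8 = 12$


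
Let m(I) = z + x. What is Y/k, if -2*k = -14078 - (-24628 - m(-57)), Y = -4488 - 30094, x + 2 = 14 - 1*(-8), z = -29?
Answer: 69164/10541 ≈ 6.5614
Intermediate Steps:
x = 20 (x = -2 + (14 - 1*(-8)) = -2 + (14 + 8) = -2 + 22 = 20)
m(I) = -9 (m(I) = -29 + 20 = -9)
Y = -34582
k = -10541/2 (k = -(-14078 - (-24628 - 1*(-9)))/2 = -(-14078 - (-24628 + 9))/2 = -(-14078 - 1*(-24619))/2 = -(-14078 + 24619)/2 = -½*10541 = -10541/2 ≈ -5270.5)
Y/k = -34582/(-10541/2) = -34582*(-2/10541) = 69164/10541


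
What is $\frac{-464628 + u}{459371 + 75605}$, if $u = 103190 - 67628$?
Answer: $- \frac{214533}{267488} \approx -0.80203$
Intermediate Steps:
$u = 35562$
$\frac{-464628 + u}{459371 + 75605} = \frac{-464628 + 35562}{459371 + 75605} = - \frac{429066}{534976} = \left(-429066\right) \frac{1}{534976} = - \frac{214533}{267488}$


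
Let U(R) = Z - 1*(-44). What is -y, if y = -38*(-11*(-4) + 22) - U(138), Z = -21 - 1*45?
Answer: 2486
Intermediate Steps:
Z = -66 (Z = -21 - 45 = -66)
U(R) = -22 (U(R) = -66 - 1*(-44) = -66 + 44 = -22)
y = -2486 (y = -38*(-11*(-4) + 22) - 1*(-22) = -38*(44 + 22) + 22 = -38*66 + 22 = -2508 + 22 = -2486)
-y = -1*(-2486) = 2486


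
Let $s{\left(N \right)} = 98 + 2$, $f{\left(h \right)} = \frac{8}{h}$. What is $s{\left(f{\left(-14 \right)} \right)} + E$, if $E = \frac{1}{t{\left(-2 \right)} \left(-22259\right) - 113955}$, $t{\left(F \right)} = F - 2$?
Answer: $\frac{2491899}{24919} \approx 100.0$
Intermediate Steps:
$s{\left(N \right)} = 100$
$t{\left(F \right)} = -2 + F$
$E = - \frac{1}{24919}$ ($E = \frac{1}{\left(-2 - 2\right) \left(-22259\right) - 113955} = \frac{1}{\left(-4\right) \left(-22259\right) - 113955} = \frac{1}{89036 - 113955} = \frac{1}{-24919} = - \frac{1}{24919} \approx -4.013 \cdot 10^{-5}$)
$s{\left(f{\left(-14 \right)} \right)} + E = 100 - \frac{1}{24919} = \frac{2491899}{24919}$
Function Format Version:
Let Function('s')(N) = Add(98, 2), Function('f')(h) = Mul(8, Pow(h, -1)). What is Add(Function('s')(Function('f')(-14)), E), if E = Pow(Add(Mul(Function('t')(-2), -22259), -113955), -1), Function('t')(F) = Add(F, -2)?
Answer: Rational(2491899, 24919) ≈ 100.00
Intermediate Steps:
Function('s')(N) = 100
Function('t')(F) = Add(-2, F)
E = Rational(-1, 24919) (E = Pow(Add(Mul(Add(-2, -2), -22259), -113955), -1) = Pow(Add(Mul(-4, -22259), -113955), -1) = Pow(Add(89036, -113955), -1) = Pow(-24919, -1) = Rational(-1, 24919) ≈ -4.0130e-5)
Add(Function('s')(Function('f')(-14)), E) = Add(100, Rational(-1, 24919)) = Rational(2491899, 24919)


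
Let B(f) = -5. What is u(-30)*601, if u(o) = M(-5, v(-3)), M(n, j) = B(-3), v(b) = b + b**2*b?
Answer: -3005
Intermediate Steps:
v(b) = b + b**3
M(n, j) = -5
u(o) = -5
u(-30)*601 = -5*601 = -3005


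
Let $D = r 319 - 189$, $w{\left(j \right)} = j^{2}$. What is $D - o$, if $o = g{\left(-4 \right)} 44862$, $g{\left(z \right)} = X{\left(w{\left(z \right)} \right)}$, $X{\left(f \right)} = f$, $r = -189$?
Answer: $-778272$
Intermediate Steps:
$g{\left(z \right)} = z^{2}$
$D = -60480$ ($D = \left(-189\right) 319 - 189 = -60291 - 189 = -60480$)
$o = 717792$ ($o = \left(-4\right)^{2} \cdot 44862 = 16 \cdot 44862 = 717792$)
$D - o = -60480 - 717792 = -778272$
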